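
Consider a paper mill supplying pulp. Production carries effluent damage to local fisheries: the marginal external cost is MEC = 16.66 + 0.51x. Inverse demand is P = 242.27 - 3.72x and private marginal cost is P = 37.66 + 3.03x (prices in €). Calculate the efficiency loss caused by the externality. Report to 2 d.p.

DWL = €71.05

Market equilibrium (private): 37.66 + 3.03x = 242.27 - 3.72x → x_m = 30.3126.
Social marginal cost = private MC + MEC = 54.32 + 3.54x.
Set SMC = demand: 54.32 + 3.54x = 242.27 - 3.72x → x* = 25.8884.
Between x* and x_m the wedge SMC − demand runs linearly from 0 to MEC(x_m), so the loss is a triangle.
DWL = ½ × 4.4242 × 32.1194 = 71.0513.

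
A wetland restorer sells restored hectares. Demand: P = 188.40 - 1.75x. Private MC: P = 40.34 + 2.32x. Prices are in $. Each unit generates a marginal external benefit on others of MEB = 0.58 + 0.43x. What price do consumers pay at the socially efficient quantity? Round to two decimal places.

Social marginal cost = private MC − MEB = 39.76 + 1.89x.
Set SMC = demand: 39.76 + 1.89x = 188.40 - 1.75x → x* = 40.8352.
Consumer price on the demand curve at x*: 188.40 − 1.75×40.8352 = 116.9384.

P = $116.94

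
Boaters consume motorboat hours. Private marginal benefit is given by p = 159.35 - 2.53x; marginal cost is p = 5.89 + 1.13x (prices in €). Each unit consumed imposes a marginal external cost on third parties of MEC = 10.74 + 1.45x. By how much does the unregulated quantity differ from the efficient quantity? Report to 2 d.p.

14.00 units

Market equilibrium (private): 5.89 + 1.13x = 159.35 - 2.53x → x_m = 41.9290.
Social marginal benefit = demand − MEC = 148.61 - 3.98x.
Set SMB = MC: 148.61 - 3.98x = 5.89 + 1.13x → x* = 27.9295.
Gap = |41.9290 − 27.9295| = 13.9995.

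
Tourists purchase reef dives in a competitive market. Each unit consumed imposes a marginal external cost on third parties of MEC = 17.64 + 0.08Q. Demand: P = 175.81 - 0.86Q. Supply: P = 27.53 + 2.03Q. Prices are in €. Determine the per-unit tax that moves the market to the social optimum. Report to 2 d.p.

tax = €21.16 per unit

Social marginal benefit = demand − MEC = 158.17 - 0.94Q.
Set SMB = MC: 158.17 - 0.94Q = 27.53 + 2.03Q → Q* = 43.9865.
The Pigouvian tax equals MEC at Q*: 17.64 + 0.08×43.9865 = 21.1589.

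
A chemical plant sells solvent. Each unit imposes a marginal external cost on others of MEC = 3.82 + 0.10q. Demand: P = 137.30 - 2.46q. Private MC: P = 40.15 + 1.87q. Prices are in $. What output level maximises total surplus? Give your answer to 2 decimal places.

Social marginal cost = private MC + MEC = 43.97 + 1.97q.
Set SMC = demand: 43.97 + 1.97q = 137.30 - 2.46q → q* = 21.0677.

q* = 21.07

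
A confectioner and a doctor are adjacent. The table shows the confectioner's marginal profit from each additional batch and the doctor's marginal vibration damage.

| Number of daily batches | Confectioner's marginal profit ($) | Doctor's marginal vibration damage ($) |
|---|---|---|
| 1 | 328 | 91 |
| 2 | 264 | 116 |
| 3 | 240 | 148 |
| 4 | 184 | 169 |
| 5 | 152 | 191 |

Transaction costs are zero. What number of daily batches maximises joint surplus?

Bargaining reaches the level where marginal profit last exceeds marginal vibration damage.
That holds through level 4 (184 ≥ 169) but not at 5 (152 < 191).

4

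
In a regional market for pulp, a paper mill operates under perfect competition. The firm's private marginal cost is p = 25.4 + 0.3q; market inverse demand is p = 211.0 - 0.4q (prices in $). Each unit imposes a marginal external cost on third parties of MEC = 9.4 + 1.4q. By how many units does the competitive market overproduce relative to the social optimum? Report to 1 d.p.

Market equilibrium (private): 25.4 + 0.3q = 211.0 - 0.4q → q_m = 265.1429.
Social marginal cost = private MC + MEC = 34.8 + 1.7q.
Set SMC = demand: 34.8 + 1.7q = 211.0 - 0.4q → q* = 83.9048.
Gap = |265.1429 − 83.9048| = 181.2381.

181.2 units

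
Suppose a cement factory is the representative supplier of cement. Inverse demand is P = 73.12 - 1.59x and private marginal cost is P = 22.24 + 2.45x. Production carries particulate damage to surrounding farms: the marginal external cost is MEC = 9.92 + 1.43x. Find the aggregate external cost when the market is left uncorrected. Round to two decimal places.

238.34

Market equilibrium (private): 22.24 + 2.45x = 73.12 - 1.59x → x_m = 12.5941.
Total external cost = ∫₀^{x_m} (9.92 + 1.43x) dx = 9.92×12.5941 + ½×1.43×12.5941² = 238.3406.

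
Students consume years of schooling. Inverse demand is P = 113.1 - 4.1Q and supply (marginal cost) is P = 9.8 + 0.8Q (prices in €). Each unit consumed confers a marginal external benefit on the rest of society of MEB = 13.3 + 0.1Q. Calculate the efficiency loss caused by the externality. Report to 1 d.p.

Market equilibrium (private): 9.8 + 0.8Q = 113.1 - 4.1Q → Q_m = 21.0816.
Social marginal benefit = demand + MEB = 126.4 - 4.0Q.
Set SMB = MC: 126.4 - 4.0Q = 9.8 + 0.8Q → Q* = 24.2917.
Height of the DWL triangle at Q_m is SMB(Q_m) − MC(Q_m) = MEB(Q_m) = 15.4082.
DWL = ½ × 3.2101 × 15.4082 = 24.7309.

DWL = €24.7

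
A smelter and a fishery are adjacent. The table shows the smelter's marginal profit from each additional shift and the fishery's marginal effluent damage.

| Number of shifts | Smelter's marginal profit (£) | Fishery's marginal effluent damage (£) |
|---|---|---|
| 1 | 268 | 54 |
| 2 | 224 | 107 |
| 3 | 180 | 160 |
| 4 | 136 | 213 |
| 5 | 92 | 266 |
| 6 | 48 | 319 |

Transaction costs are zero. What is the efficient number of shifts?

Bargaining reaches the level where marginal profit last exceeds marginal effluent damage.
That holds through level 3 (180 ≥ 160) but not at 4 (136 < 213).

3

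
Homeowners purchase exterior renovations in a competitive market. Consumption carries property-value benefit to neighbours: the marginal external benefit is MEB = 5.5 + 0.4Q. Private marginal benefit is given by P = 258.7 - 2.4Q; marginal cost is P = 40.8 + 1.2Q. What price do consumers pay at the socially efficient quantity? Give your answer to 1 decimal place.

Social marginal benefit = demand + MEB = 264.2 - 2.0Q.
Set SMB = MC: 264.2 - 2.0Q = 40.8 + 1.2Q → Q* = 69.8125.
Consumer price on the demand curve at Q*: 258.7 − 2.4×69.8125 = 91.1500.

P = 91.2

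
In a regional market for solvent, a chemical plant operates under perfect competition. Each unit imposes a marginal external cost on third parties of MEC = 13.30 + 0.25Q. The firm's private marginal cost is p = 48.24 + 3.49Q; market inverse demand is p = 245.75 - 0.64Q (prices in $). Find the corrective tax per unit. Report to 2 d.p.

Social marginal cost = private MC + MEC = 61.54 + 3.74Q.
Set SMC = demand: 61.54 + 3.74Q = 245.75 - 0.64Q → Q* = 42.0571.
The Pigouvian tax equals MEC at Q*: 13.30 + 0.25×42.0571 = 23.8143.

tax = $23.81 per unit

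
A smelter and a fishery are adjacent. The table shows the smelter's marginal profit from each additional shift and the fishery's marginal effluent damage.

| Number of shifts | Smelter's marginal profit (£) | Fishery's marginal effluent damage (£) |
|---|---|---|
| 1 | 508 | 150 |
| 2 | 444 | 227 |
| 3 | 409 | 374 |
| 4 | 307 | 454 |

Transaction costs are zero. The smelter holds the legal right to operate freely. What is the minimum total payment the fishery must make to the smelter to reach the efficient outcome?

Left alone the smelter would choose level 4 (marginal profit stays positive).
Efficient level: k* = 3 (marginal profit ≥ marginal effluent damage through 3).
The fishery must at least cover the smelter's forgone profit from cutting 4→3: 307 = 307.

£307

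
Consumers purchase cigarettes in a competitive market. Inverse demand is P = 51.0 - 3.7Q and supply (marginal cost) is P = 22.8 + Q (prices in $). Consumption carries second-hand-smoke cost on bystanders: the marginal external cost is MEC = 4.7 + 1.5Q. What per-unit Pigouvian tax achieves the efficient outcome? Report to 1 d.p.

Social marginal benefit = demand − MEC = 46.3 - 5.2Q.
Set SMB = MC: 46.3 - 5.2Q = 22.8 + Q → Q* = 3.7903.
The Pigouvian tax equals MEC at Q*: 4.7 + 1.5×3.7903 = 10.3855.

tax = $10.4 per unit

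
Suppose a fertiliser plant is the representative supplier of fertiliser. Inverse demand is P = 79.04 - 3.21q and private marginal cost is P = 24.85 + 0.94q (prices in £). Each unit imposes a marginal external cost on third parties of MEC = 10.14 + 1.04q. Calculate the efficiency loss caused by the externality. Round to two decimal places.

Market equilibrium (private): 24.85 + 0.94q = 79.04 - 3.21q → q_m = 13.0578.
Social marginal cost = private MC + MEC = 34.99 + 1.98q.
Set SMC = demand: 34.99 + 1.98q = 79.04 - 3.21q → q* = 8.4875.
Height of the DWL triangle at q_m is SMC(q_m) − demand(q_m) = MEC(q_m) = 23.7201.
DWL = ½ × 4.5703 × 23.7201 = 54.2040.

DWL = £54.20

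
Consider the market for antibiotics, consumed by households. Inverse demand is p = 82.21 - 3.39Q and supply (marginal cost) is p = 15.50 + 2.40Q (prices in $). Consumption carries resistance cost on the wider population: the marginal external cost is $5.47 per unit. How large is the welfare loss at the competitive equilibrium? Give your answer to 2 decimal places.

Market equilibrium (private): 15.50 + 2.40Q = 82.21 - 3.39Q → Q_m = 11.5216.
Social marginal benefit = demand − MEC = 76.74 - 3.39Q.
Set SMB = MC: 76.74 - 3.39Q = 15.50 + 2.40Q → Q* = 10.5769.
The welfare-loss triangle has base |Q_m − Q*| and height MEC(Q_m) (the vertical gap between SMB and MC is zero at Q* and MEC at Q_m).
DWL = ½ × 0.9447 × 5.4700 = 2.5838.

DWL = $2.58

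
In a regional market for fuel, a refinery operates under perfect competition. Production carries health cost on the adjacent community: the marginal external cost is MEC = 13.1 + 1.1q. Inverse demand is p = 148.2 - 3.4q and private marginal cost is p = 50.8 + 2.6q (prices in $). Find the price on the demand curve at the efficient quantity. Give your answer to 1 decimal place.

Social marginal cost = private MC + MEC = 63.9 + 3.7q.
Set SMC = demand: 63.9 + 3.7q = 148.2 - 3.4q → q* = 11.8732.
Consumer price on the demand curve at q*: 148.2 − 3.4×11.8732 = 107.8311.

P = $107.8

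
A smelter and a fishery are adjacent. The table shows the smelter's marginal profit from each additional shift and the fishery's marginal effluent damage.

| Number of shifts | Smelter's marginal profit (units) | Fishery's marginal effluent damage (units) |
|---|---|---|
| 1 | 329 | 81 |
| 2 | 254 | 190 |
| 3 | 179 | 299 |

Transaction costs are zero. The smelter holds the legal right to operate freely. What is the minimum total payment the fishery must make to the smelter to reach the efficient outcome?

Left alone the smelter would choose level 3 (marginal profit stays positive).
Efficient level: k* = 2 (marginal profit ≥ marginal effluent damage through 2).
The fishery must at least cover the smelter's forgone profit from cutting 3→2: 179 = 179.

179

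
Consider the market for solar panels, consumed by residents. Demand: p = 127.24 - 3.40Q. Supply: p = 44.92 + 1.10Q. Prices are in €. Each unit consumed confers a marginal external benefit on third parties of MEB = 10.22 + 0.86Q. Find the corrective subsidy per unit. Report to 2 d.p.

Social marginal benefit = demand + MEB = 137.46 - 2.54Q.
Set SMB = MC: 137.46 - 2.54Q = 44.92 + 1.10Q → Q* = 25.4231.
The Pigouvian subsidy equals MEB at Q*: 10.22 + 0.86×25.4231 = 32.0839.

subsidy = €32.08 per unit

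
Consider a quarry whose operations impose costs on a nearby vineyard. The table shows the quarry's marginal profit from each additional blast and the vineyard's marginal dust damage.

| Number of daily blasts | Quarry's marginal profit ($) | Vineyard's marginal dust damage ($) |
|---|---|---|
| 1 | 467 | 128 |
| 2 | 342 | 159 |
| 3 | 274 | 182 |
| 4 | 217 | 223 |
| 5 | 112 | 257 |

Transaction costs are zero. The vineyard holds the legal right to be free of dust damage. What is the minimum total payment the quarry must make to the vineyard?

Efficient level: marginal profit ≥ marginal dust damage through level 3, so k* = 3.
With the vineyard holding the right, the quarry must at least compensate total damage at k*: 128 + 159 + 182 = 469.

$469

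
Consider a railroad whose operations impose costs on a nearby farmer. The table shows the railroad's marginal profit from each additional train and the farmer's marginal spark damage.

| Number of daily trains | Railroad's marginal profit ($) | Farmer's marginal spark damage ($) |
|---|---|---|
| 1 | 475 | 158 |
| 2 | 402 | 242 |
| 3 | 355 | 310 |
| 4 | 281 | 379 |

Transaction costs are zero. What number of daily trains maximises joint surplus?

3

Bargaining reaches the level where marginal profit last exceeds marginal spark damage.
That holds through level 3 (355 ≥ 310) but not at 4 (281 < 379).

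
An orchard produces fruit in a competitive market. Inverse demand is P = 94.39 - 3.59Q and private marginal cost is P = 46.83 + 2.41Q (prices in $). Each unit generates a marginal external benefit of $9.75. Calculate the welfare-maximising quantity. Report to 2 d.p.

Q* = 9.55

Social marginal cost = private MC − MEB = 37.08 + 2.41Q.
Set SMC = demand: 37.08 + 2.41Q = 94.39 - 3.59Q → Q* = 9.5517.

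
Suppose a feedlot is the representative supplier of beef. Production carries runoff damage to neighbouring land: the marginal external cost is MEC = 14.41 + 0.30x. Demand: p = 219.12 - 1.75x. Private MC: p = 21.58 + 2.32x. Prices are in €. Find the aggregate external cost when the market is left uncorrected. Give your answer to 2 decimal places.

Market equilibrium (private): 21.58 + 2.32x = 219.12 - 1.75x → x_m = 48.5356.
Total external cost = ∫₀^{x_m} (14.41 + 0.30x) dx = 14.41×48.5356 + ½×0.30×48.5356² = 1052.7537.

€1052.75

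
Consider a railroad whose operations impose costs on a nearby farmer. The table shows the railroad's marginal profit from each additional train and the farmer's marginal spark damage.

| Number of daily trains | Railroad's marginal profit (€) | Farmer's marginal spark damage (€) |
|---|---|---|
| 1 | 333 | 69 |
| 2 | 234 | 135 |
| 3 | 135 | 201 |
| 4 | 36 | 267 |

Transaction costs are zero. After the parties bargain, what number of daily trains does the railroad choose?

Bargaining reaches the level where marginal profit last exceeds marginal spark damage.
That holds through level 2 (234 ≥ 135) but not at 3 (135 < 201).

2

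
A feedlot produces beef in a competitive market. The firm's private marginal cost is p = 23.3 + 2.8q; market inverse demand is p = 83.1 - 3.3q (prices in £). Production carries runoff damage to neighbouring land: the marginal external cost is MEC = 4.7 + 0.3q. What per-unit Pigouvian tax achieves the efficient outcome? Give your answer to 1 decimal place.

tax = £7.3 per unit

Social marginal cost = private MC + MEC = 28.0 + 3.1q.
Set SMC = demand: 28.0 + 3.1q = 83.1 - 3.3q → q* = 8.6094.
The Pigouvian tax equals MEC at q*: 4.7 + 0.3×8.6094 = 7.2828.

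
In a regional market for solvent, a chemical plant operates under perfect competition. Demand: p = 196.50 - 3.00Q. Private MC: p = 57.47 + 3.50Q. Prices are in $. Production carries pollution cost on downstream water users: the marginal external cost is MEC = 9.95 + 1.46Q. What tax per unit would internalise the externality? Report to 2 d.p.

Social marginal cost = private MC + MEC = 67.42 + 4.96Q.
Set SMC = demand: 67.42 + 4.96Q = 196.50 - 3.00Q → Q* = 16.2161.
The Pigouvian tax equals MEC at Q*: 9.95 + 1.46×16.2161 = 33.6255.

tax = $33.63 per unit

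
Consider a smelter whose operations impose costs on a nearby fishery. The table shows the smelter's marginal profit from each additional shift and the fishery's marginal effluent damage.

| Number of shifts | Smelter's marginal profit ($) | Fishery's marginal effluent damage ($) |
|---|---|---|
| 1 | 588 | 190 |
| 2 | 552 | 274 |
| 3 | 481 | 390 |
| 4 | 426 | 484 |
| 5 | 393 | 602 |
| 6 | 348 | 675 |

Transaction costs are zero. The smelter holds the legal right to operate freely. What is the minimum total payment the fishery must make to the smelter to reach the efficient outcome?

$1167

Left alone the smelter would choose level 6 (marginal profit stays positive).
Efficient level: k* = 3 (marginal profit ≥ marginal effluent damage through 3).
The fishery must at least cover the smelter's forgone profit from cutting 6→3: 426 + 393 + 348 = 1167.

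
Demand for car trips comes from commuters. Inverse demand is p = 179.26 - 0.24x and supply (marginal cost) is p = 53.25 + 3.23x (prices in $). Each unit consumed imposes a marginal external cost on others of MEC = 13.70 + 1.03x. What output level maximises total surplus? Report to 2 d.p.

x* = 24.96

Social marginal benefit = demand − MEC = 165.56 - 1.27x.
Set SMB = MC: 165.56 - 1.27x = 53.25 + 3.23x → x* = 24.9578.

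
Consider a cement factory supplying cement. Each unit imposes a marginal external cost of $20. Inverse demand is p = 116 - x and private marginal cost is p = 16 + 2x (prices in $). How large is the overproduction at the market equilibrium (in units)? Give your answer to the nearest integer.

Market equilibrium (private): 16 + 2x = 116 - x → x_m = 33.3333.
Social marginal cost = private MC + MEC = 36 + 2x.
Set SMC = demand: 36 + 2x = 116 - x → x* = 26.6667.
Gap = |33.3333 − 26.6667| = 6.6666.

7 units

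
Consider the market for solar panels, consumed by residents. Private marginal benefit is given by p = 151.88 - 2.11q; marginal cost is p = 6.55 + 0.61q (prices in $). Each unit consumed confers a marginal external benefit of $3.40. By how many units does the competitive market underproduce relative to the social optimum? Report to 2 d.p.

1.25 units

Market equilibrium (private): 6.55 + 0.61q = 151.88 - 2.11q → q_m = 53.4301.
Social marginal benefit = demand + MEB = 155.28 - 2.11q.
Set SMB = MC: 155.28 - 2.11q = 6.55 + 0.61q → q* = 54.6801.
Gap = |53.4301 − 54.6801| = 1.2500.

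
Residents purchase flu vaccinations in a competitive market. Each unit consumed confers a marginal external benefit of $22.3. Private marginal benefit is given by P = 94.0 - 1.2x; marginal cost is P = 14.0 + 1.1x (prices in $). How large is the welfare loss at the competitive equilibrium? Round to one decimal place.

Market equilibrium (private): 14.0 + 1.1x = 94.0 - 1.2x → x_m = 34.7826.
Social marginal benefit = demand + MEB = 116.3 - 1.2x.
Set SMB = MC: 116.3 - 1.2x = 14.0 + 1.1x → x* = 44.4783.
The loss is the area between SMB and MC from x* to x_m; with linear curves that's a triangle of height MEB(x_m).
DWL = ½ × 9.6957 × 22.3000 = 108.1071.

DWL = $108.1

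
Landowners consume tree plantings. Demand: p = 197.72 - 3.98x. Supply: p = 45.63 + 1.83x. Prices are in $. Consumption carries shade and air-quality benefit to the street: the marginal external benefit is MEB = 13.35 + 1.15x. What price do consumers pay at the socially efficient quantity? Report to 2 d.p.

P = $56.42

Social marginal benefit = demand + MEB = 211.07 - 2.83x.
Set SMB = MC: 211.07 - 2.83x = 45.63 + 1.83x → x* = 35.5021.
Consumer price on the demand curve at x*: 197.72 − 3.98×35.5021 = 56.4216.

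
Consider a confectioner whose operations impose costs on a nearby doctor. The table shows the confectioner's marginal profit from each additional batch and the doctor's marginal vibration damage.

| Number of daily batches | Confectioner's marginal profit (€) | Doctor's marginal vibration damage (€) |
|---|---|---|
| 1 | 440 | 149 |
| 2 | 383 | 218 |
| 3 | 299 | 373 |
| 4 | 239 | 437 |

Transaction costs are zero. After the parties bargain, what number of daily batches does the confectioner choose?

Bargaining reaches the level where marginal profit last exceeds marginal vibration damage.
That holds through level 2 (383 ≥ 218) but not at 3 (299 < 373).

2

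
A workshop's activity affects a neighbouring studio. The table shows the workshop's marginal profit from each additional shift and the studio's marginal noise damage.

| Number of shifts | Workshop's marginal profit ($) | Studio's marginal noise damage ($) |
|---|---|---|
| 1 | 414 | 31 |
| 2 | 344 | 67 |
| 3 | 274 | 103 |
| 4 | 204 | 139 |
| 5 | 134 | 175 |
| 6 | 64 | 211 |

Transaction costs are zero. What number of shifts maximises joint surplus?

4

Bargaining reaches the level where marginal profit last exceeds marginal noise damage.
That holds through level 4 (204 ≥ 139) but not at 5 (134 < 175).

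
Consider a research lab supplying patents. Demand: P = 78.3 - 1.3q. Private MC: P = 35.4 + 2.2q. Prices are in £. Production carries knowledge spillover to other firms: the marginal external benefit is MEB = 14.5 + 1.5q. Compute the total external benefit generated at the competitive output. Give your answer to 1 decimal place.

Market equilibrium (private): 35.4 + 2.2q = 78.3 - 1.3q → q_m = 12.2571.
Total external benefit = ∫₀^{q_m} (14.5 + 1.5q) dq = 14.5×12.2571 + ½×1.5×12.2571² = 290.4053.

£290.4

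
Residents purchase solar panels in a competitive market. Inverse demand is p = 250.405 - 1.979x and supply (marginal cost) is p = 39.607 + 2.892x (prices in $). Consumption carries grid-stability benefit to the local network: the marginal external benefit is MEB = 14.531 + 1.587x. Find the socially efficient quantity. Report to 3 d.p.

Social marginal benefit = demand + MEB = 264.936 - 0.392x.
Set SMB = MC: 264.936 - 0.392x = 39.607 + 2.892x → x* = 68.6142.

x* = 68.614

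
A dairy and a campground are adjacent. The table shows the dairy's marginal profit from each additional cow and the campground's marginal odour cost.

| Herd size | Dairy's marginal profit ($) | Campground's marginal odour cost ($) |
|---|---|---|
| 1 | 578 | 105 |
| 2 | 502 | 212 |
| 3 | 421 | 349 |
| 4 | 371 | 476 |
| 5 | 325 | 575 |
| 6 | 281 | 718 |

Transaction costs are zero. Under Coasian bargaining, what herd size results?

3

Bargaining reaches the level where marginal profit last exceeds marginal odour cost.
That holds through level 3 (421 ≥ 349) but not at 4 (371 < 476).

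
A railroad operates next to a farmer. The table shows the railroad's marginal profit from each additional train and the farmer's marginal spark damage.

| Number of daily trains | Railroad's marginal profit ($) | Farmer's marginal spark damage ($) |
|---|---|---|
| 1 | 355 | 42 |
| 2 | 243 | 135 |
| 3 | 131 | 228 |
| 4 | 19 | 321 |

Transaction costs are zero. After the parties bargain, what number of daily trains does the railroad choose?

Bargaining reaches the level where marginal profit last exceeds marginal spark damage.
That holds through level 2 (243 ≥ 135) but not at 3 (131 < 228).

2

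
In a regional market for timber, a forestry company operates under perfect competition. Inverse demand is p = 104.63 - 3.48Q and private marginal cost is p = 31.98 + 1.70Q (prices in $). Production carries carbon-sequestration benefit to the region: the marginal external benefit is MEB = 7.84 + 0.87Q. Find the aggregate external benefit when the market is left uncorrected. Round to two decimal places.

$195.52

Market equilibrium (private): 31.98 + 1.70Q = 104.63 - 3.48Q → Q_m = 14.0251.
Total external benefit = ∫₀^{Q_m} (7.84 + 0.87Q) dQ = 7.84×14.0251 + ½×0.87×14.0251² = 195.5228.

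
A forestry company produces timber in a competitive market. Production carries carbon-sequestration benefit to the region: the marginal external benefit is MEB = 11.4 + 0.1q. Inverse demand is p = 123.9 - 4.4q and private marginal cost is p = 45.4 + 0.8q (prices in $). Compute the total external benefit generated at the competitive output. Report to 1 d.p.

Market equilibrium (private): 45.4 + 0.8q = 123.9 - 4.4q → q_m = 15.0962.
Total external benefit = ∫₀^{q_m} (11.4 + 0.1q) dq = 11.4×15.0962 + ½×0.1×15.0962² = 183.4914.

$183.5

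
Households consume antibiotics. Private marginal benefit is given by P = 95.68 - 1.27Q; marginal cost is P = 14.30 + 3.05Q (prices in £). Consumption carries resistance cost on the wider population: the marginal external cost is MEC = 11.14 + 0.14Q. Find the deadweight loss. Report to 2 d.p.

Market equilibrium (private): 14.30 + 3.05Q = 95.68 - 1.27Q → Q_m = 18.8380.
Social marginal benefit = demand − MEC = 84.54 - 1.41Q.
Set SMB = MC: 84.54 - 1.41Q = 14.30 + 3.05Q → Q* = 15.7489.
Between Q* and Q_m the wedge MC − SMB runs linearly from 0 to MEC(Q_m), so the loss is a triangle.
DWL = ½ × 3.0891 × 13.7773 = 21.2797.

DWL = £21.28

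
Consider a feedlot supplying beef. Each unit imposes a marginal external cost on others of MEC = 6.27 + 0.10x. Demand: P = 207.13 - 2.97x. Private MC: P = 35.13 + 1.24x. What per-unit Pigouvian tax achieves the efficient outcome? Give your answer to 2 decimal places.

Social marginal cost = private MC + MEC = 41.40 + 1.34x.
Set SMC = demand: 41.40 + 1.34x = 207.13 - 2.97x → x* = 38.4524.
The Pigouvian tax equals MEC at x*: 6.27 + 0.10×38.4524 = 10.1152.

tax = 10.12 per unit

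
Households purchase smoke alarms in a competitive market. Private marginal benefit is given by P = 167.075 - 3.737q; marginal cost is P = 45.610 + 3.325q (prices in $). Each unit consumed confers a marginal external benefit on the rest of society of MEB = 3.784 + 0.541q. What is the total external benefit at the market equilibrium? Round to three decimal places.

Market equilibrium (private): 45.610 + 3.325q = 167.075 - 3.737q → q_m = 17.1998.
Total external benefit = ∫₀^{q_m} (3.784 + 0.541q) dq = 3.784×17.1998 + ½×0.541×17.1998² = 145.1069.

$145.107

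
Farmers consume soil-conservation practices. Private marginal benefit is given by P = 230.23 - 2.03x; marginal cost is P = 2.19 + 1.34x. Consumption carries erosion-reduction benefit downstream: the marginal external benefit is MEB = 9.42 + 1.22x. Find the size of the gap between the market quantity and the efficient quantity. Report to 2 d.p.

Market equilibrium (private): 2.19 + 1.34x = 230.23 - 2.03x → x_m = 67.6677.
Social marginal benefit = demand + MEB = 239.65 - 0.81x.
Set SMB = MC: 239.65 - 0.81x = 2.19 + 1.34x → x* = 110.4465.
Gap = |67.6677 − 110.4465| = 42.7788.

42.78 units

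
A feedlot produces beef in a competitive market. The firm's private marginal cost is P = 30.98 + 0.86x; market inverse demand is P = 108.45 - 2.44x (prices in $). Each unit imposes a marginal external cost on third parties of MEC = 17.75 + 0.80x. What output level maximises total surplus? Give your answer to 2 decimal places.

x* = 14.57

Social marginal cost = private MC + MEC = 48.73 + 1.66x.
Set SMC = demand: 48.73 + 1.66x = 108.45 - 2.44x → x* = 14.5659.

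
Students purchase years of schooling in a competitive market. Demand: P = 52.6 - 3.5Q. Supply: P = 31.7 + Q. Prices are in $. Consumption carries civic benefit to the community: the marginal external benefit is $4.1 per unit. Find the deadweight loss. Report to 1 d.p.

Market equilibrium (private): 31.7 + Q = 52.6 - 3.5Q → Q_m = 4.6444.
Social marginal benefit = demand + MEB = 56.7 - 3.5Q.
Set SMB = MC: 56.7 - 3.5Q = 31.7 + Q → Q* = 5.5556.
Height of the DWL triangle at Q_m is SMB(Q_m) − MC(Q_m) = MEB(Q_m) = 4.1000.
DWL = ½ × 0.9112 × 4.1000 = 1.8680.

DWL = $1.9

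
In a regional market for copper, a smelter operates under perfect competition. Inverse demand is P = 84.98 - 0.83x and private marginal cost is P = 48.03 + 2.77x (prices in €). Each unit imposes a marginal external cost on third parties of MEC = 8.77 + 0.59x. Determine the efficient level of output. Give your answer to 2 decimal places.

x* = 6.73

Social marginal cost = private MC + MEC = 56.80 + 3.36x.
Set SMC = demand: 56.80 + 3.36x = 84.98 - 0.83x → x* = 6.7255.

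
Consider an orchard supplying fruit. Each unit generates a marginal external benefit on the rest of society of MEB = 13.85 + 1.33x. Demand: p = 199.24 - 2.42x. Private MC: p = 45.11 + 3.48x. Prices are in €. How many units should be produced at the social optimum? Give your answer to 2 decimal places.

x* = 36.76

Social marginal cost = private MC − MEB = 31.26 + 2.15x.
Set SMC = demand: 31.26 + 2.15x = 199.24 - 2.42x → x* = 36.7571.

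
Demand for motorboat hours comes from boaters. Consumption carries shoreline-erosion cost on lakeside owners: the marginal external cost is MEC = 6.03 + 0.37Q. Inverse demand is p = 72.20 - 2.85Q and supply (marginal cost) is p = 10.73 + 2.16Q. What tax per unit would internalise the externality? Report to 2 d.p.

tax = 9.84 per unit

Social marginal benefit = demand − MEC = 66.17 - 3.22Q.
Set SMB = MC: 66.17 - 3.22Q = 10.73 + 2.16Q → Q* = 10.3048.
The Pigouvian tax equals MEC at Q*: 6.03 + 0.37×10.3048 = 9.8428.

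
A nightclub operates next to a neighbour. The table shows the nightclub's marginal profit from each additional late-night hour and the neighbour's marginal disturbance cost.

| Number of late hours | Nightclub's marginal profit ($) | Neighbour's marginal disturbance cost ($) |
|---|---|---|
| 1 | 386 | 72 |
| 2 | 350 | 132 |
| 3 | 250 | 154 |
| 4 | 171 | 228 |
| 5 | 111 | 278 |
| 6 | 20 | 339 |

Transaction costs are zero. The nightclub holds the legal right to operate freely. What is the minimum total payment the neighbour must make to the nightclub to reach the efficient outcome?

Left alone the nightclub would choose level 6 (marginal profit stays positive).
Efficient level: k* = 3 (marginal profit ≥ marginal disturbance cost through 3).
The neighbour must at least cover the nightclub's forgone profit from cutting 6→3: 171 + 111 + 20 = 302.

$302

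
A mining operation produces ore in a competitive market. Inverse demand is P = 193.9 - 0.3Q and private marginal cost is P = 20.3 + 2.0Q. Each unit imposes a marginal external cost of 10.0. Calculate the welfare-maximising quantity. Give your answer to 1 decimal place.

Q* = 71.1

Social marginal cost = private MC + MEC = 30.3 + 2.0Q.
Set SMC = demand: 30.3 + 2.0Q = 193.9 - 0.3Q → Q* = 71.1304.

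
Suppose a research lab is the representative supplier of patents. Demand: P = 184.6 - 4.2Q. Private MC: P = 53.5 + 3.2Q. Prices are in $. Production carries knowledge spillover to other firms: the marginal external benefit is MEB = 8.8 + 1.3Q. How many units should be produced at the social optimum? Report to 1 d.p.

Q* = 22.9

Social marginal cost = private MC − MEB = 44.7 + 1.9Q.
Set SMC = demand: 44.7 + 1.9Q = 184.6 - 4.2Q → Q* = 22.9344.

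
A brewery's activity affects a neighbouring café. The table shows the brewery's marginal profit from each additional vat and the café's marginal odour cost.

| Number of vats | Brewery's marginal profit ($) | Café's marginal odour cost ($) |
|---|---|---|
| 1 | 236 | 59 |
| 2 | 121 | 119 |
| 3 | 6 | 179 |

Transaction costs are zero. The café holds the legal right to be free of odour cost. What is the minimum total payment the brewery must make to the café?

$178

Efficient level: marginal profit ≥ marginal odour cost through level 2, so k* = 2.
With the café holding the right, the brewery must at least compensate total damage at k*: 59 + 119 = 178.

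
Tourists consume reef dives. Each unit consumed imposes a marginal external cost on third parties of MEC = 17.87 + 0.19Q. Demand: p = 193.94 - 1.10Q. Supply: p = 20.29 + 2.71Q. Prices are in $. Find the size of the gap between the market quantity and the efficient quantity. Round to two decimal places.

Market equilibrium (private): 20.29 + 2.71Q = 193.94 - 1.10Q → Q_m = 45.5774.
Social marginal benefit = demand − MEC = 176.07 - 1.29Q.
Set SMB = MC: 176.07 - 1.29Q = 20.29 + 2.71Q → Q* = 38.9450.
Gap = |45.5774 − 38.9450| = 6.6324.

6.63 units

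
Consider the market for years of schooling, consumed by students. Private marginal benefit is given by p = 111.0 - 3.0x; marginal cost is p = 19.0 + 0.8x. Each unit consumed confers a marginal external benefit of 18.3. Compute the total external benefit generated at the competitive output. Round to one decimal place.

443.1

Market equilibrium (private): 19.0 + 0.8x = 111.0 - 3.0x → x_m = 24.2105.
Total external benefit = MEB × x_m = 18.3 × 24.2105 = 443.0522.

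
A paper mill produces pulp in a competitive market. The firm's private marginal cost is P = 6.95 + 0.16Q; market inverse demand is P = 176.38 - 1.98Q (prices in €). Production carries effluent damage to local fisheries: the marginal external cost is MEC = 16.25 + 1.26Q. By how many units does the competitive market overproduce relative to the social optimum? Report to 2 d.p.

34.12 units

Market equilibrium (private): 6.95 + 0.16Q = 176.38 - 1.98Q → Q_m = 79.1729.
Social marginal cost = private MC + MEC = 23.20 + 1.42Q.
Set SMC = demand: 23.20 + 1.42Q = 176.38 - 1.98Q → Q* = 45.0529.
Gap = |79.1729 − 45.0529| = 34.1200.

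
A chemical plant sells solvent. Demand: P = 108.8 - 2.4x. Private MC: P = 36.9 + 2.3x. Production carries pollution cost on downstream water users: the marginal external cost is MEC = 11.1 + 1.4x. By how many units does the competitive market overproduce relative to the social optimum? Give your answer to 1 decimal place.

5.3 units

Market equilibrium (private): 36.9 + 2.3x = 108.8 - 2.4x → x_m = 15.2979.
Social marginal cost = private MC + MEC = 48.0 + 3.7x.
Set SMC = demand: 48.0 + 3.7x = 108.8 - 2.4x → x* = 9.9672.
Gap = |15.2979 − 9.9672| = 5.3307.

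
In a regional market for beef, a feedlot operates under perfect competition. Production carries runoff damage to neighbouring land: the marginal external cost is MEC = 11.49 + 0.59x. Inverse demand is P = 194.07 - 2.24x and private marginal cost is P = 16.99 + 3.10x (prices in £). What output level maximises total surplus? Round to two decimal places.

Social marginal cost = private MC + MEC = 28.48 + 3.69x.
Set SMC = demand: 28.48 + 3.69x = 194.07 - 2.24x → x* = 27.9241.

x* = 27.92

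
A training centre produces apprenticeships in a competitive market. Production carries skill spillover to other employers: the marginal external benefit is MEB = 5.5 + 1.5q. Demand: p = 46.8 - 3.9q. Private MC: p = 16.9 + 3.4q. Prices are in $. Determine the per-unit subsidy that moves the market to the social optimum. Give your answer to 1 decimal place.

subsidy = $14.7 per unit

Social marginal cost = private MC − MEB = 11.4 + 1.9q.
Set SMC = demand: 11.4 + 1.9q = 46.8 - 3.9q → q* = 6.1034.
The Pigouvian subsidy equals MEB at q*: 5.5 + 1.5×6.1034 = 14.6551.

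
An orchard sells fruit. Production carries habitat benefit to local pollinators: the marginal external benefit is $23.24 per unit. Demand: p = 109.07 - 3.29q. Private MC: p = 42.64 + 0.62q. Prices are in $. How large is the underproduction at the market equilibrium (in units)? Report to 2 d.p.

Market equilibrium (private): 42.64 + 0.62q = 109.07 - 3.29q → q_m = 16.9898.
Social marginal cost = private MC − MEB = 19.40 + 0.62q.
Set SMC = demand: 19.40 + 0.62q = 109.07 - 3.29q → q* = 22.9335.
Gap = |16.9898 − 22.9335| = 5.9437.

5.94 units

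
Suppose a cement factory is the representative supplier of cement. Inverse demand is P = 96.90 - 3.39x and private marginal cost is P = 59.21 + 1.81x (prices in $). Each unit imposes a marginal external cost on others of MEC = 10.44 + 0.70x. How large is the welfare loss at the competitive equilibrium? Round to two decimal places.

Market equilibrium (private): 59.21 + 1.81x = 96.90 - 3.39x → x_m = 7.2481.
Social marginal cost = private MC + MEC = 69.65 + 2.51x.
Set SMC = demand: 69.65 + 2.51x = 96.90 - 3.39x → x* = 4.6186.
The loss is the area between SMC and demand from x* to x_m; with linear curves that's a triangle of height MEC(x_m).
DWL = ½ × 2.6295 × 15.5137 = 20.3966.

DWL = $20.40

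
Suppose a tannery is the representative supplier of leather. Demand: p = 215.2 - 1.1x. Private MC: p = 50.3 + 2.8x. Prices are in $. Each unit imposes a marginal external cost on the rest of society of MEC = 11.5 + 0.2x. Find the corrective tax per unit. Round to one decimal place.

Social marginal cost = private MC + MEC = 61.8 + 3.0x.
Set SMC = demand: 61.8 + 3.0x = 215.2 - 1.1x → x* = 37.4146.
The Pigouvian tax equals MEC at x*: 11.5 + 0.2×37.4146 = 18.9829.

tax = $19.0 per unit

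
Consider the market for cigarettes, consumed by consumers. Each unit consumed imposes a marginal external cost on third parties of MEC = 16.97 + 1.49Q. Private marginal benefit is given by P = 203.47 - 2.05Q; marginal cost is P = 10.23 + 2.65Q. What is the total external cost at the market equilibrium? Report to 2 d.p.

Market equilibrium (private): 10.23 + 2.65Q = 203.47 - 2.05Q → Q_m = 41.1149.
Total external cost = ∫₀^{Q_m} (16.97 + 1.49Q) dQ = 16.97×41.1149 + ½×1.49×41.1149² = 1957.0939.

1957.09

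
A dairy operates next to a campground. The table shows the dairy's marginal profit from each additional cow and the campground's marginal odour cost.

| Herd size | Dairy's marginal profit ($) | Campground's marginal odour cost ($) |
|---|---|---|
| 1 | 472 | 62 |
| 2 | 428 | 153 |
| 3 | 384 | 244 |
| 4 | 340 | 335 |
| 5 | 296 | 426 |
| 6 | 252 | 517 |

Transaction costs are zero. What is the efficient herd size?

Bargaining reaches the level where marginal profit last exceeds marginal odour cost.
That holds through level 4 (340 ≥ 335) but not at 5 (296 < 426).

4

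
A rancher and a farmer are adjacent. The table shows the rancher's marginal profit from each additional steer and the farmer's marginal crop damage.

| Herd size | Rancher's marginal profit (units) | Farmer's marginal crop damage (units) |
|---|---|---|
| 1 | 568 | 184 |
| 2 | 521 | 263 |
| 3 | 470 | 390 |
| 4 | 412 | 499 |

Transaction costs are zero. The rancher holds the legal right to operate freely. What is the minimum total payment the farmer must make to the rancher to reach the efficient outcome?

Left alone the rancher would choose level 4 (marginal profit stays positive).
Efficient level: k* = 3 (marginal profit ≥ marginal crop damage through 3).
The farmer must at least cover the rancher's forgone profit from cutting 4→3: 412 = 412.

412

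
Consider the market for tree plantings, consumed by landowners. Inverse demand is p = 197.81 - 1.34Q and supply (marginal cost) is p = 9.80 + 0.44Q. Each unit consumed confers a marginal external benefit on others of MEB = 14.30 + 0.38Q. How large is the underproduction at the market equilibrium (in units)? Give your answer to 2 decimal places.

Market equilibrium (private): 9.80 + 0.44Q = 197.81 - 1.34Q → Q_m = 105.6236.
Social marginal benefit = demand + MEB = 212.11 - 0.96Q.
Set SMB = MC: 212.11 - 0.96Q = 9.80 + 0.44Q → Q* = 144.5071.
Gap = |105.6236 − 144.5071| = 38.8835.

38.88 units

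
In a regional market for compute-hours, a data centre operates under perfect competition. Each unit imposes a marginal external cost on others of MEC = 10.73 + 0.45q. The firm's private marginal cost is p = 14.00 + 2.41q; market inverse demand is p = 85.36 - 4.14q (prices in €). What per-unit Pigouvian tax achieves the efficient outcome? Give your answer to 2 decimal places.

Social marginal cost = private MC + MEC = 24.73 + 2.86q.
Set SMC = demand: 24.73 + 2.86q = 85.36 - 4.14q → q* = 8.6614.
The Pigouvian tax equals MEC at q*: 10.73 + 0.45×8.6614 = 14.6276.

tax = €14.63 per unit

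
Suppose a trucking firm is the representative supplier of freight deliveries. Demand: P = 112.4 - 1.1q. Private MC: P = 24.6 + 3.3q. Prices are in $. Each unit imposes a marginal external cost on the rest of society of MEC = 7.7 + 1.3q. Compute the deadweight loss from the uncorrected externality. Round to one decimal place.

Market equilibrium (private): 24.6 + 3.3q = 112.4 - 1.1q → q_m = 19.9545.
Social marginal cost = private MC + MEC = 32.3 + 4.6q.
Set SMC = demand: 32.3 + 4.6q = 112.4 - 1.1q → q* = 14.0526.
Height of the DWL triangle at q_m is SMC(q_m) − demand(q_m) = MEC(q_m) = 33.6409.
DWL = ½ × 5.9019 × 33.6409 = 99.2726.

DWL = $99.3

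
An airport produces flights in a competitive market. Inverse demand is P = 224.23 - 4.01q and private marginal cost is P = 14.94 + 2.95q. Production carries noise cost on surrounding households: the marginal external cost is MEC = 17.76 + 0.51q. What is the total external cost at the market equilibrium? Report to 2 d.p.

Market equilibrium (private): 14.94 + 2.95q = 224.23 - 4.01q → q_m = 30.0704.
Total external cost = ∫₀^{q_m} (17.76 + 0.51q) dq = 17.76×30.0704 + ½×0.51×30.0704² = 764.6287.

764.63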